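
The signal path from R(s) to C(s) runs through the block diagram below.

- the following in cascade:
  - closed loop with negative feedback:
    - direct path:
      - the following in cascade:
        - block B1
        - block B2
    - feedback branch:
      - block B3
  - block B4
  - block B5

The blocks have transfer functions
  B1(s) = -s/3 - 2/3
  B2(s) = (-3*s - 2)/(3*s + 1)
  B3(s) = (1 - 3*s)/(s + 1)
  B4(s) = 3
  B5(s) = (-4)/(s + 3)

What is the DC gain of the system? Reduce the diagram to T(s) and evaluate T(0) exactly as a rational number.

Step 1 - reduce the series chain B1, B2: (3*s^2 + 8*s + 4)/(9*s + 3)
Step 2 - apply the feedback formula to (B1*B2), B3: (-3*s^3 - 11*s^2 - 12*s - 4)/(9*s^3 + 12*s^2 - 8*s - 7)
Step 3 - multiply [(B1*B2)/(1+(B1*B2)*B3)], B4, B5 (series): (36*s^3 + 132*s^2 + 144*s + 48)/(9*s^4 + 39*s^3 + 28*s^2 - 31*s - 21)
Evaluating the step-3 result (the overall T(s)) at s = 0 gives T(0) = 48/(-21) = -16/7.

Therefore the answer is -16/7.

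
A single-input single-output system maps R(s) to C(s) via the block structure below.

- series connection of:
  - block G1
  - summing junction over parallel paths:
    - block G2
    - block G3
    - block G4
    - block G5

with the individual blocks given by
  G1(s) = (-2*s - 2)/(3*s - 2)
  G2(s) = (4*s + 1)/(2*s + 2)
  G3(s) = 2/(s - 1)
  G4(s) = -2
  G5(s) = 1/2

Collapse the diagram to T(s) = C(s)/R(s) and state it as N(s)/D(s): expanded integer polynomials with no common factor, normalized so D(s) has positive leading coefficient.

The answer is (-s^2 - s - 6)/(3*s^2 - 5*s + 2).

Reasoning:
Step 1. combine G2, G3, G4, G5 in parallel gives (s^2 + s + 6)/(2*s^2 - 2)
Step 2. combine G1, (G2+G3+G4+G5) in series: this yields T(s), and no further normalization is needed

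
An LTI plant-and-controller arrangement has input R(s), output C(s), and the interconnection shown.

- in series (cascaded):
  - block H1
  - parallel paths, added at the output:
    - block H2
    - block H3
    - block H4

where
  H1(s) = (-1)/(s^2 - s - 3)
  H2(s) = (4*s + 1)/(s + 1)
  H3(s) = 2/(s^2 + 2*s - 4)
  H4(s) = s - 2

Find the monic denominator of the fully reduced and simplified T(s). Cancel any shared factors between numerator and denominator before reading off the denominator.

The answer is s^5 + 2*s^4 - 8*s^3 - 11*s^2 + 10*s + 12.

Reasoning:
1. reduce the parallel group H2, H3, H4, giving (s^4 + 5*s^3 + s^2 - 12*s + 6)/(s^3 + 3*s^2 - 2*s - 4)
2. combine H1, (H2+H3+H4) in series, giving (-s^4 - 5*s^3 - s^2 + 12*s - 6)/(s^5 + 2*s^4 - 8*s^3 - 11*s^2 + 10*s + 12)
Step 2 gives the fully reduced T(s), with no common factor left to cancel. The denominator is already monic (leading coefficient 1).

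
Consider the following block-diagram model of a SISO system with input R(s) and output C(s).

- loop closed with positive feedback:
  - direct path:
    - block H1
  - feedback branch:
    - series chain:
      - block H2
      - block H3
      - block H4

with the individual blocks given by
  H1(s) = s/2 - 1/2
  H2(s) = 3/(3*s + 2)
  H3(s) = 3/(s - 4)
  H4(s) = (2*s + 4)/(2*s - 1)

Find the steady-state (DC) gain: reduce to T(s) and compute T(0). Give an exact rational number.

Step 1. combine H2, H3, H4 in series gives (18*s + 36)/(6*s^3 - 23*s^2 - 6*s + 8)
Step 2. feedback reduction of H1, (H2*H3*H4) gives (6*s^4 - 29*s^3 + 17*s^2 + 14*s - 8)/(12*s^3 - 64*s^2 - 30*s + 52)
Step 2 gives the overall T(s). Then T(0) = -8/52 = -2/13.

Hence the answer: -2/13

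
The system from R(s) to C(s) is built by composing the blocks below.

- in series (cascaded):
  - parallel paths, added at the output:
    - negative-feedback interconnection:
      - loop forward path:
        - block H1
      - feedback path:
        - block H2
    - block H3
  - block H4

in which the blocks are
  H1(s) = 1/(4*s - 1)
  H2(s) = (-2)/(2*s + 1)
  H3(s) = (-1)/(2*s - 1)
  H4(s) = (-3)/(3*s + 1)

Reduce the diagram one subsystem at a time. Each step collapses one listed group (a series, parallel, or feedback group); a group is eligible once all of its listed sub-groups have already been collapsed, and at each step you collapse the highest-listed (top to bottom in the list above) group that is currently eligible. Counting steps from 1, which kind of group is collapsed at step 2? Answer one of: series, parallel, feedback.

The answer is parallel.

Reasoning:
Step 1 - apply the feedback formula to H1, H2
Step 2 - reduce the parallel group [H1/(1+H1*H2)], H3
Step 3 - multiply ([H1/(1+H1*H2)]+H3), H4 (series)
Step 2 collapses a parallel group.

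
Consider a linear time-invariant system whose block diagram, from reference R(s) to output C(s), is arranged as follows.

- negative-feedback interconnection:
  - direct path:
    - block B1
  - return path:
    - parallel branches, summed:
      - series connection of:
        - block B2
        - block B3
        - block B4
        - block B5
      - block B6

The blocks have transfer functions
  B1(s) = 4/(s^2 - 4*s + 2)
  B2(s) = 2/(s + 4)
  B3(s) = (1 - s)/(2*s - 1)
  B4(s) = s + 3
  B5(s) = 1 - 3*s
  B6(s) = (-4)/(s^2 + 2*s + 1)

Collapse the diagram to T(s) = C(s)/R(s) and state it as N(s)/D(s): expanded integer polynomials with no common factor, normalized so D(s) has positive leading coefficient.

The answer is (8*s^4 + 44*s^3 + 48*s^2 - 4*s - 16)/(2*s^6 + 27*s^5 + 60*s^4 - 11*s^3 - 120*s^2 - 138*s + 80).

Reasoning:
Step 1: cascade B2, B3, B4, B5; result (6*s^3 + 10*s^2 - 22*s + 6)/(2*s^2 + 7*s - 4)
Step 2: reduce the parallel group (B2*B3*B4*B5), B6; result (6*s^5 + 22*s^4 + 4*s^3 - 36*s^2 - 38*s + 22)/(2*s^4 + 11*s^3 + 12*s^2 - s - 4)
Step 3: close the feedback loop around B1, ((B2*B3*B4*B5)+B6) - this is the overall T(s), already in the required normalized form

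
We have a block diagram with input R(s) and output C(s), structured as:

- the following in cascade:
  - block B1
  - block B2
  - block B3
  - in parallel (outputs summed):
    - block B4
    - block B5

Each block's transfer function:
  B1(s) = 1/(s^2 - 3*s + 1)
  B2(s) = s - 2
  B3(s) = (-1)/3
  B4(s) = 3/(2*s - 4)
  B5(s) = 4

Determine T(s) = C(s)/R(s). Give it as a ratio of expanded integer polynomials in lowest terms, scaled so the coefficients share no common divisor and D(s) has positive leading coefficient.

The answer is (13 - 8*s)/(6*s^2 - 18*s + 6).

Reasoning:
1. reduce the parallel group B4, B5: (8*s - 13)/(2*s - 4)
2. multiply B1, B2, B3, (B4+B5) (series), giving the overall T(s)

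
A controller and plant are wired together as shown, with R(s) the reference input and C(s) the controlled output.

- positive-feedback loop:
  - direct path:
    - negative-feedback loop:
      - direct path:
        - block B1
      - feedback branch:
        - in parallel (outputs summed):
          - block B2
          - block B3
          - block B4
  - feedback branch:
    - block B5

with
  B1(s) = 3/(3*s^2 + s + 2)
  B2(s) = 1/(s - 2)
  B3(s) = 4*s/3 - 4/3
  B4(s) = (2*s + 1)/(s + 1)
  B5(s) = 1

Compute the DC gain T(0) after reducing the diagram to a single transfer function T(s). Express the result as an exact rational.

Reducing step by step:

Step 1: sum the parallel branches B2, B3, B4, giving (4*s^3 - 2*s^2 - 10*s + 5)/(3*s^2 - 3*s - 6)
Step 2: collapse the loop (B1 forward, (B2+B3+B4) return), giving (3*s^2 - 3*s - 6)/(3*s^4 + 2*s^3 - 7*s^2 - 14*s + 1)
Step 3: feedback reduction of [B1/(1+B1*(B2+B3+B4))], B5, giving (3*s^2 - 3*s - 6)/(3*s^4 + 2*s^3 - 10*s^2 - 11*s + 7)
Evaluating the step-3 result (the overall T(s)) at s = 0 gives T(0) = -6/7.

Answer: -6/7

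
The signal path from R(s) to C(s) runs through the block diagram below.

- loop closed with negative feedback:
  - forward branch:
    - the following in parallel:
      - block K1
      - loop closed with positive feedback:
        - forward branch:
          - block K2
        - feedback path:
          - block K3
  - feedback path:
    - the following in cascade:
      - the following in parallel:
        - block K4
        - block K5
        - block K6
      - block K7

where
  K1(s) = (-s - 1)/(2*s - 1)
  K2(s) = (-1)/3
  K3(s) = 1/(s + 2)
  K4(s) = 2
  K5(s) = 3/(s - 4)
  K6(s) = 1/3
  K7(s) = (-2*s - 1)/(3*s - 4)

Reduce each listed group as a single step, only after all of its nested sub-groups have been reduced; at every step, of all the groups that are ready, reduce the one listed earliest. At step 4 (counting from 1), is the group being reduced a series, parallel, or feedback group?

[1] reduce the feedback loop with forward K2 and return K3
[2] sum the parallel branches K1, [K2/(1-K2*K3)]
[3] parallel reduction of K4, K5, K6
[4] reduce the series chain (K4+K5+K6), K7
[5] feedback reduction of (K1+[K2/(1-K2*K3)]), ((K4+K5+K6)*K7)
Step 4: series.

Hence the answer: series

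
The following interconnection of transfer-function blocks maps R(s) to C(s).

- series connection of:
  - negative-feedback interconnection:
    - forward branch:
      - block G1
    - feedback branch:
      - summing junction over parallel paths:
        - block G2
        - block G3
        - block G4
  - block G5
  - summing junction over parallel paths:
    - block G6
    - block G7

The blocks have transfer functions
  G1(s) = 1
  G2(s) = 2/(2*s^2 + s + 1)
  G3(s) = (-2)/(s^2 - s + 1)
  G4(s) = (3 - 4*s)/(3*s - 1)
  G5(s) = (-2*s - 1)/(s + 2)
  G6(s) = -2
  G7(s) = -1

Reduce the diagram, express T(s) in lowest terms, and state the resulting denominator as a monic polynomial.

Step 1: combine G2, G3, G4 in parallel = (-8*s^5 + 10*s^4 - 17*s^3 - 4*s^2 + 3)/(6*s^5 - 5*s^4 + 7*s^3 - 2*s^2 + 3*s - 1)
Step 2: close the feedback loop around G1, (G2+G3+G4) = (-6*s^5 + 5*s^4 - 7*s^3 + 2*s^2 - 3*s + 1)/(2*s^5 - 5*s^4 + 10*s^3 + 6*s^2 - 3*s - 2)
Step 3: parallel reduction of G6, G7 = -3
Step 4: series reduction of [G1/(1+G1*(G2+G3+G4))], G5, (G6+G7) = (-36*s^6 + 12*s^5 - 27*s^4 - 9*s^3 - 12*s^2 - 3*s + 3)/(2*s^6 - s^5 + 26*s^3 + 9*s^2 - 8*s - 4)
That last expression is T(s), already simplified. Scaling its denominator by 1/2 (the reciprocal of the leading coefficient) yields the monic denominator.

Answer: s^6 - s^5/2 + 13*s^3 + 9*s^2/2 - 4*s - 2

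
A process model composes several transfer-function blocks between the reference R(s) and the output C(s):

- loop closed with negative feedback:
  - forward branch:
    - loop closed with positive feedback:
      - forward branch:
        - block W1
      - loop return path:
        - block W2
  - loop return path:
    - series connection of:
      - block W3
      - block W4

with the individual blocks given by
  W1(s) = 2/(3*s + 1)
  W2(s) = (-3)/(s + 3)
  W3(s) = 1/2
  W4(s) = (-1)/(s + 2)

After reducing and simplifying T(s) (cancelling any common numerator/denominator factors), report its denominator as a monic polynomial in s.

Reducing step by step:

[1] reduce the feedback loop with forward W1 and return W2 gives (2*s + 6)/(3*s^2 + 10*s + 9)
[2] multiply W3, W4 (series) gives (-1)/(2*s + 4)
[3] apply the feedback formula to [W1/(1-W1*W2)], (W3*W4) gives (2*s^2 + 10*s + 12)/(3*s^3 + 16*s^2 + 28*s + 15)
T(s) is the step-3 result (common factors already cancelled). Leading coefficient of the denominator: 3. Divide through by 3 for the monic polynomial.

Answer: s^3 + 16*s^2/3 + 28*s/3 + 5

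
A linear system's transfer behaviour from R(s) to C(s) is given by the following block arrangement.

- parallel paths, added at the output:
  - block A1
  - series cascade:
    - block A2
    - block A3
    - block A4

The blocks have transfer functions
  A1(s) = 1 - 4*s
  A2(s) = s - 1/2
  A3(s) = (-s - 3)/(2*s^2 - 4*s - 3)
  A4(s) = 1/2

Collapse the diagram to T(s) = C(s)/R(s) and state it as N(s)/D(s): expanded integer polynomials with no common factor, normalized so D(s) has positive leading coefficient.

The answer is (-32*s^3 + 70*s^2 + 27*s - 9)/(8*s^2 - 16*s - 12).

Reasoning:
Step 1: combine A2, A3, A4 in series; result (-2*s^2 - 5*s + 3)/(8*s^2 - 16*s - 12)
Step 2: add A1, (A2*A3*A4) (parallel), which is the overall transfer function T(s) = C(s)/R(s) in lowest terms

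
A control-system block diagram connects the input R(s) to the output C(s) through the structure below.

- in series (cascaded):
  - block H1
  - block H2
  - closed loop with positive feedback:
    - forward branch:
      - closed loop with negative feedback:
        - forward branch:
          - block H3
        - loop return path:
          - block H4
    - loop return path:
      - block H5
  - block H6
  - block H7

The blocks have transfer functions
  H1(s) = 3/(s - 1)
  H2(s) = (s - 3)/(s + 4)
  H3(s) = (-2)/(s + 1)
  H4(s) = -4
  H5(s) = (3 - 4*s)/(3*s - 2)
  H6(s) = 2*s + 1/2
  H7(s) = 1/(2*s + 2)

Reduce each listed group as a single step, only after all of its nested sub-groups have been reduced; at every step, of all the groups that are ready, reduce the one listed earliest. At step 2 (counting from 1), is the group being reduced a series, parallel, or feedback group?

Step 1 - close the feedback loop around H3, H4
Step 2 - apply the feedback formula to [H3/(1+H3*H4)], H5
Step 3 - multiply H1, H2, [[H3/(1+H3*H4)]/(1-[H3/(1+H3*H4)]*H5)], H6, H7 (series)
Step 2: feedback.

Final answer: feedback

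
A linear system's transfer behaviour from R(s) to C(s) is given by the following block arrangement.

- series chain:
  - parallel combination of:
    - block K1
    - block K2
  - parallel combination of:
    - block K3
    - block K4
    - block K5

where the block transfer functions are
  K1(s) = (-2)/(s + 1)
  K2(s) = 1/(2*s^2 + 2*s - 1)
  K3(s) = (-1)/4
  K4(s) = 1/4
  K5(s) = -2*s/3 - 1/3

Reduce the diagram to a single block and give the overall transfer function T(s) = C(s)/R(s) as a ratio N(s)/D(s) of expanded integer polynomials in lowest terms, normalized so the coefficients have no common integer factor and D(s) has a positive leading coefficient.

Step 1: add K1, K2 (parallel), giving (-4*s^2 - 3*s + 3)/(2*s^3 + 4*s^2 + s - 1)
Step 2: combine K3, K4, K5 in parallel, giving -2*s/3 - 1/3
Step 3: series reduction of (K1+K2), (K3+K4+K5) - this is the overall T(s), already in the required normalized form

Answer: (8*s^3 + 10*s^2 - 3*s - 3)/(6*s^3 + 12*s^2 + 3*s - 3)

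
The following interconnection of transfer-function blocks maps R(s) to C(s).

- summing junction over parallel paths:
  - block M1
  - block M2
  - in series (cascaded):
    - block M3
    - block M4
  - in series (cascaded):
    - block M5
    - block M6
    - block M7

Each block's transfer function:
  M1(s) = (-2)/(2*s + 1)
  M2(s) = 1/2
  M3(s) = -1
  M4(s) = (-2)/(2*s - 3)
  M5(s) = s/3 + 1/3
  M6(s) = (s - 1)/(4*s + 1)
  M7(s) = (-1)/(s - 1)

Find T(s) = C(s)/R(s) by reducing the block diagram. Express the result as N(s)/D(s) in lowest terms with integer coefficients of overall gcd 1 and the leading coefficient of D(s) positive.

1. cascade M3, M4 -> 2/(2*s - 3)
2. cascade M5, M6, M7 -> (-s - 1)/(12*s + 3)
3. combine M1, M2, (M3*M4), (M5*M6*M7) in parallel, giving the overall T(s)

Hence the answer: (40*s^3 - 36*s^2 + 158*s + 45)/(96*s^3 - 72*s^2 - 96*s - 18)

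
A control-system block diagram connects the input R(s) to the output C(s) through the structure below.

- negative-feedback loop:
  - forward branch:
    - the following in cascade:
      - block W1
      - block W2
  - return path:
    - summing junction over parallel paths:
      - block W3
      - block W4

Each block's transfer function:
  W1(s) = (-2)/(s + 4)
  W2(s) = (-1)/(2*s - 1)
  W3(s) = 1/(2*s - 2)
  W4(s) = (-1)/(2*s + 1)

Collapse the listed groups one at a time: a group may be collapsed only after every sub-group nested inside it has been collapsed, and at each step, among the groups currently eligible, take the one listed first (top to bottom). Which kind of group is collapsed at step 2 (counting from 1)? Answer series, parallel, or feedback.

Reducing step by step:

Step 1 - cascade W1, W2
Step 2 - add W3, W4 (parallel)
Step 3 - feedback reduction of (W1*W2), (W3+W4)
Step 2: parallel.

Answer: parallel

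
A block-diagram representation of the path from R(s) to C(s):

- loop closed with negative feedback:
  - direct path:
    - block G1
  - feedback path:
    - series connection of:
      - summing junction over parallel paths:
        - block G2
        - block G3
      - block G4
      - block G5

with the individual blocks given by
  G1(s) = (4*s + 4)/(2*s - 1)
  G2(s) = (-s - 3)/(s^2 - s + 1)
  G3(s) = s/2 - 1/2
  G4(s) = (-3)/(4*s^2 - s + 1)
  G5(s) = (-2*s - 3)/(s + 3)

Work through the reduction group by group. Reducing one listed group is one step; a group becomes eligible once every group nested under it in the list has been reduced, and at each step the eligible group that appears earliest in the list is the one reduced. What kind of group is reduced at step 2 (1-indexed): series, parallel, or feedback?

Step 1 - reduce the parallel group G2, G3
Step 2 - series reduction of (G2+G3), G4, G5
Step 3 - apply the feedback formula to G1, ((G2+G3)*G4*G5)
The group at step 2 is a series group.

Therefore the answer is series.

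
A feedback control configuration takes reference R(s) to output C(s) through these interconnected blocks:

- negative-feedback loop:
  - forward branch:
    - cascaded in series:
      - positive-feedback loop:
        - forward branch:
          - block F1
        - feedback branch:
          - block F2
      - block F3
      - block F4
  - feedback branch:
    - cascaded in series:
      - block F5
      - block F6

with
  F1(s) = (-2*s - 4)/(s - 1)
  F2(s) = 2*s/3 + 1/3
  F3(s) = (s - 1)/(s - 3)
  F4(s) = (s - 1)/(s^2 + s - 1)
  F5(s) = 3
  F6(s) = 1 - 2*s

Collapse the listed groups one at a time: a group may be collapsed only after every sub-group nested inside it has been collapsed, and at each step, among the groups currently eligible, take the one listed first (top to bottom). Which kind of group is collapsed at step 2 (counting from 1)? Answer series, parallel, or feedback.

The answer is series.

Reasoning:
Step 1 - close the feedback loop around F1, F2
Step 2 - cascade [F1/(1-F1*F2)], F3, F4
Step 3 - series reduction of F5, F6
Step 4 - apply the feedback formula to ([F1/(1-F1*F2)]*F3*F4), (F5*F6)
So the answer for step 2 is series.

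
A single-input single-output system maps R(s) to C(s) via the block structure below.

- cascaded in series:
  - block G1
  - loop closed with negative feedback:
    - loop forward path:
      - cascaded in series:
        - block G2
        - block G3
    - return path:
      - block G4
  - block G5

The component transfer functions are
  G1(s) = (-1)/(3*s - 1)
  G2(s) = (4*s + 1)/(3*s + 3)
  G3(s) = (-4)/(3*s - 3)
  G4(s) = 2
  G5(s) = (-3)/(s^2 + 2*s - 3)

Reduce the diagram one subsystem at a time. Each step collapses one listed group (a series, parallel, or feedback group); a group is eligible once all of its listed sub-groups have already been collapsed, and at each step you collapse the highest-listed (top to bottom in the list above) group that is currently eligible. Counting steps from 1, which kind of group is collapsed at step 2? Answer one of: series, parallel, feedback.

1. combine G2, G3 in series
2. collapse the loop ((G2*G3) forward, G4 return)
3. multiply G1, [(G2*G3)/(1+(G2*G3)*G4)], G5 (series)
Step 2: feedback.

Hence the answer: feedback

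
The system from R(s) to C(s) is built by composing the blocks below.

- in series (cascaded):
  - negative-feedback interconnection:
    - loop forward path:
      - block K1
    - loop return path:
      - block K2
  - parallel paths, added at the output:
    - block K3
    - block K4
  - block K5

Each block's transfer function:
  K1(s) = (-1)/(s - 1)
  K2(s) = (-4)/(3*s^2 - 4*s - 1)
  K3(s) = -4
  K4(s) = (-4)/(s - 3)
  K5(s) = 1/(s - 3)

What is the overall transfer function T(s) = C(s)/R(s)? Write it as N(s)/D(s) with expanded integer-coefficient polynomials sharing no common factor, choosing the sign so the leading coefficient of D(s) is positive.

Reducing step by step:

Step 1 - reduce the feedback loop with forward K1 and return K2; result (-3*s^2 + 4*s + 1)/(3*s^3 - 7*s^2 + 3*s + 5)
Step 2 - reduce the parallel group K3, K4; result (8 - 4*s)/(s - 3)
Step 3 - multiply [K1/(1+K1*K2)], (K3+K4), K5 (series), which is the overall transfer function T(s) = C(s)/R(s) in lowest terms

Answer: (12*s^3 - 40*s^2 + 28*s + 8)/(3*s^5 - 25*s^4 + 72*s^3 - 76*s^2 - 3*s + 45)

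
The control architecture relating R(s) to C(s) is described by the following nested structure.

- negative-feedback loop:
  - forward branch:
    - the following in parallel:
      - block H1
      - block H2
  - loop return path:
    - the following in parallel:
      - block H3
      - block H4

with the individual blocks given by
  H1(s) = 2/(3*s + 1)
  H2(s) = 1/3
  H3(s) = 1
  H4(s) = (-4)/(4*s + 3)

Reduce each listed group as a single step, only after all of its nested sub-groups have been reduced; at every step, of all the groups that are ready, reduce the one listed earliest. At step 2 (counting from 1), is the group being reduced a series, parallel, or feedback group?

The answer is parallel.

Reasoning:
[1] add H1, H2 (parallel)
[2] sum the parallel branches H3, H4
[3] reduce the feedback loop with forward (H1+H2) and return (H3+H4)
Step 2 collapses a parallel group.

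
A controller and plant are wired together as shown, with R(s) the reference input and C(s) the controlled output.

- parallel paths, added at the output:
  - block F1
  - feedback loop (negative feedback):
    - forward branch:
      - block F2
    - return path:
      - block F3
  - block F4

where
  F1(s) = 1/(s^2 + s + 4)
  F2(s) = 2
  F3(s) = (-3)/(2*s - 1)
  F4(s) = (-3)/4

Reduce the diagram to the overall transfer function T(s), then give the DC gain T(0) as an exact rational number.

Answer: -3/14

Working:
Step 1 - apply the feedback formula to F2, F3: (4*s - 2)/(2*s - 7)
Step 2 - reduce the parallel group F1, [F2/(1+F2*F3)], F4: (10*s^3 + 23*s^2 + 61*s + 24)/(8*s^3 - 20*s^2 + 4*s - 112)
The step-2 result is T(s). Setting s = 0: T(0) = 24/(-112) = -3/14.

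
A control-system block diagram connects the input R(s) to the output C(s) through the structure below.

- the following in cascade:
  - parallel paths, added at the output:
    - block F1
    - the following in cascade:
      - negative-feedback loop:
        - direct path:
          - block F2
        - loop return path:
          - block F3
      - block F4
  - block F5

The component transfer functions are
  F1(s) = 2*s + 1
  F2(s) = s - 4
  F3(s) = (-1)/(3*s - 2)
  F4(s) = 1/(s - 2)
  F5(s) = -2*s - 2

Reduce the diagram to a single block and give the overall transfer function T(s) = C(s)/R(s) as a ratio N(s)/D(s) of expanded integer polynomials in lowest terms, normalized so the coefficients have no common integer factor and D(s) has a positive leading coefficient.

Step 1: reduce the feedback loop with forward F2 and return F3, giving (3*s^2 - 14*s + 8)/(2*s + 2)
Step 2: series reduction of [F2/(1+F2*F3)], F4, giving (3*s^2 - 14*s + 8)/(2*s^2 - 2*s - 4)
Step 3: parallel reduction of F1, ([F2/(1+F2*F3)]*F4), giving (4*s^3 + s^2 - 24*s + 4)/(2*s^2 - 2*s - 4)
Step 4: reduce the series chain (F1+([F2/(1+F2*F3)]*F4)), F5, giving the overall T(s)

Final answer: (-4*s^3 - s^2 + 24*s - 4)/(s - 2)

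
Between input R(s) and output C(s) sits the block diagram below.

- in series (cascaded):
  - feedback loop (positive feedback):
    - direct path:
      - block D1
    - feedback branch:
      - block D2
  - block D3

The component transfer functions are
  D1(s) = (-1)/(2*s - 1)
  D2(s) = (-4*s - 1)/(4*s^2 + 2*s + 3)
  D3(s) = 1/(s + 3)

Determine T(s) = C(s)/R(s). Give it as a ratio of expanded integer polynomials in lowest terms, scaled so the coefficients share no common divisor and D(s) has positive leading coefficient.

Step 1: close the feedback loop around D1, D2 -> (-4*s^2 - 2*s - 3)/(8*s^3 - 4)
Step 2: series reduction of [D1/(1-D1*D2)], D3, which is the overall transfer function T(s) = C(s)/R(s) in lowest terms

Final answer: (-4*s^2 - 2*s - 3)/(8*s^4 + 24*s^3 - 4*s - 12)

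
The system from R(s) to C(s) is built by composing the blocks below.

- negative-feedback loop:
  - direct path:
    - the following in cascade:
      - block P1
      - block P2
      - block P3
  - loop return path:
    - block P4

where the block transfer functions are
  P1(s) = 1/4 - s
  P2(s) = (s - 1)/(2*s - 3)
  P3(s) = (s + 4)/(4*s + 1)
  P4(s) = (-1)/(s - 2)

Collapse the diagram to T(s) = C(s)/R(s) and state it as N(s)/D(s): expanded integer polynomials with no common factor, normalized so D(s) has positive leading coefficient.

1. cascade P1, P2, P3 -> (-4*s^3 - 11*s^2 + 19*s - 4)/(32*s^2 - 40*s - 12)
2. apply the feedback formula to (P1*P2*P3), P4, giving the overall T(s)

Final answer: (-4*s^4 - 3*s^3 + 41*s^2 - 42*s + 8)/(36*s^3 - 93*s^2 + 49*s + 28)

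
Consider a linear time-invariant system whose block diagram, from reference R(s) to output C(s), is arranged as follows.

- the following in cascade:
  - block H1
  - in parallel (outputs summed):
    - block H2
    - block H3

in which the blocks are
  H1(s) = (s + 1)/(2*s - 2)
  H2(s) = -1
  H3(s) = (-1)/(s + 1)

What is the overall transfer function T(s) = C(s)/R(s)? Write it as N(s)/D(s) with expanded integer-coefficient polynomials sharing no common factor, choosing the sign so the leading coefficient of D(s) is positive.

[1] reduce the parallel group H2, H3 -> (-s - 2)/(s + 1)
[2] combine H1, (H2+H3) in series, giving the overall T(s)

Therefore the answer is (-s - 2)/(2*s - 2).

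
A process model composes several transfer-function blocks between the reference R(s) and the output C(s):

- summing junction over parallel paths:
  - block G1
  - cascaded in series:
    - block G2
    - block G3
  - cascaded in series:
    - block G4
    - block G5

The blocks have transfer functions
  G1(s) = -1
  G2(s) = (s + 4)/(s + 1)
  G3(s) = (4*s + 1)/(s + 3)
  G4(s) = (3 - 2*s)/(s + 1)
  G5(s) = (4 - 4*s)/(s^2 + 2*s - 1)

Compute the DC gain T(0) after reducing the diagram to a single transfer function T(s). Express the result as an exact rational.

Step 1 - combine G2, G3 in series = (4*s^2 + 17*s + 4)/(s^2 + 4*s + 3)
Step 2 - combine G4, G5 in series = (8*s^2 - 20*s + 12)/(s^3 + 3*s^2 + s - 1)
Step 3 - combine G1, (G2*G3), (G4*G5) in parallel = (3*s^4 + 27*s^3 + 28*s^2 - 59*s + 35)/(s^4 + 6*s^3 + 10*s^2 + 2*s - 3)
The step-3 result is T(s). Setting s = 0: T(0) = 35/(-3) = -35/3.

Final answer: -35/3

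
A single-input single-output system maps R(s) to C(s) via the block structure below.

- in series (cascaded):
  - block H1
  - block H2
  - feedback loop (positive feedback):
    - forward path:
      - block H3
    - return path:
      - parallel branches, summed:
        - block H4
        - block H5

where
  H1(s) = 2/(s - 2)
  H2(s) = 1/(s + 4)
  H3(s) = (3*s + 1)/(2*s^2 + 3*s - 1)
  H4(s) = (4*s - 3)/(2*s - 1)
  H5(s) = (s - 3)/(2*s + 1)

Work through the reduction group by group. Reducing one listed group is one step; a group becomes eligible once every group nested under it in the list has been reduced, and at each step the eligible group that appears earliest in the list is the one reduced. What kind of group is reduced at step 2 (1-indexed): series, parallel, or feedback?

[1] sum the parallel branches H4, H5
[2] reduce the feedback loop with forward H3 and return (H4+H5)
[3] series reduction of H1, H2, [H3/(1-H3*(H4+H5))]
So the answer for step 2 is feedback.

Hence the answer: feedback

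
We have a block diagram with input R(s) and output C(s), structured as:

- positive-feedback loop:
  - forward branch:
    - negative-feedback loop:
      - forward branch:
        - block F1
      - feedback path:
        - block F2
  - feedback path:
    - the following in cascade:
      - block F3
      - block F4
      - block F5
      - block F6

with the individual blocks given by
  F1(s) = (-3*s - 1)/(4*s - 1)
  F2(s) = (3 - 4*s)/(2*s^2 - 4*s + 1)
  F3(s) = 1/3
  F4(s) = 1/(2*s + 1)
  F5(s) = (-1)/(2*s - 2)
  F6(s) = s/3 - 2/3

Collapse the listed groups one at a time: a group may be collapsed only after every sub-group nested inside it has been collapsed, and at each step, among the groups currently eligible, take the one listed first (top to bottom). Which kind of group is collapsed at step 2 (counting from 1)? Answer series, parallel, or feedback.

The answer is series.

Reasoning:
Step 1. collapse the loop (F1 forward, F2 return)
Step 2. cascade F3, F4, F5, F6
Step 3. apply the feedback formula to [F1/(1+F1*F2)], (F3*F4*F5*F6)
At step 2 the group reduced is series.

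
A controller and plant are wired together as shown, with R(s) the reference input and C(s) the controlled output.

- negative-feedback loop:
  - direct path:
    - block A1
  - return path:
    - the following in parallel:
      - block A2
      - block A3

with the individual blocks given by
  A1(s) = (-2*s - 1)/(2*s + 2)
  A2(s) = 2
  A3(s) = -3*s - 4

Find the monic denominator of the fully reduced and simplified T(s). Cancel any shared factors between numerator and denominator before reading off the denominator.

First reduce the diagram to T(s).

Step 1 - add A2, A3 (parallel); result -3*s - 2
Step 2 - close the feedback loop around A1, (A2+A3); result (-2*s - 1)/(6*s^2 + 9*s + 4)
The result of step 2 is T(s) in lowest terms. Its denominator has leading coefficient 6; dividing the denominator through by 6 makes it monic.

Answer: s^2 + 3*s/2 + 2/3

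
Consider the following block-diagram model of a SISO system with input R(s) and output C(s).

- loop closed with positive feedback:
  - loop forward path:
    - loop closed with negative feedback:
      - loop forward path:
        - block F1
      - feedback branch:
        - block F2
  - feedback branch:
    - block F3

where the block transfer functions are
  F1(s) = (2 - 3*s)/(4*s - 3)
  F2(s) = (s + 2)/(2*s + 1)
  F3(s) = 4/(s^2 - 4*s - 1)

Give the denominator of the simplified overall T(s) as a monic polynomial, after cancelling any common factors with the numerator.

Step 1: feedback reduction of F1, F2, giving (-6*s^2 + s + 2)/(5*s^2 - 6*s + 1)
Step 2: apply the feedback formula to [F1/(1+F1*F2)], F3, giving (-6*s^4 + 25*s^3 + 4*s^2 - 9*s - 2)/(5*s^4 - 26*s^3 + 44*s^2 - 2*s - 9)
The result of step 2 is T(s) in lowest terms. Its denominator has leading coefficient 5; dividing the denominator through by 5 makes it monic.

Hence the answer: s^4 - 26*s^3/5 + 44*s^2/5 - 2*s/5 - 9/5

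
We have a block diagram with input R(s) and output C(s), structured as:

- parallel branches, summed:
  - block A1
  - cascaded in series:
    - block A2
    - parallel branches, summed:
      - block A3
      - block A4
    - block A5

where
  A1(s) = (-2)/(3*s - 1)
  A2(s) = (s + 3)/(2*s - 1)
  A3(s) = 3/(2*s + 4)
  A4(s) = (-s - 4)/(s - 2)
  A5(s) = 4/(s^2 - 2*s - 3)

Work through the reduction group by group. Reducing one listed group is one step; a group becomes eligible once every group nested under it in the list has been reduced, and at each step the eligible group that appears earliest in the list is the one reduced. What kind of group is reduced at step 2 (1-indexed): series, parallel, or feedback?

Reducing step by step:

Step 1: sum the parallel branches A3, A4
Step 2: reduce the series chain A2, (A3+A4), A5
Step 3: sum the parallel branches A1, (A2*(A3+A4)*A5)
Step 2: series.

Answer: series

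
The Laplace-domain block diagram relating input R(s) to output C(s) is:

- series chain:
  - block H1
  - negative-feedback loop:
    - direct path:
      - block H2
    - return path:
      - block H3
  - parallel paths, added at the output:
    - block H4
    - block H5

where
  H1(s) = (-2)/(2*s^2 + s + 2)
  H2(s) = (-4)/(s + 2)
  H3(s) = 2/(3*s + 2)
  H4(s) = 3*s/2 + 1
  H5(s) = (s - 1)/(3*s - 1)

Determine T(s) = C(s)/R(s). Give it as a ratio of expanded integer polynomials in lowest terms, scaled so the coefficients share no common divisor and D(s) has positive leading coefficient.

Answer: (108*s^3 + 132*s^2 - 8*s - 32)/(18*s^5 + 51*s^4 - s^3 + 30*s^2 - 36*s + 8)

Working:
Step 1. close the feedback loop around H2, H3 -> (-12*s - 8)/(3*s^2 + 8*s - 4)
Step 2. reduce the parallel group H4, H5 -> (9*s^2 + 5*s - 4)/(6*s - 2)
Step 3. series reduction of H1, [H2/(1+H2*H3)], (H4+H5), giving the overall T(s)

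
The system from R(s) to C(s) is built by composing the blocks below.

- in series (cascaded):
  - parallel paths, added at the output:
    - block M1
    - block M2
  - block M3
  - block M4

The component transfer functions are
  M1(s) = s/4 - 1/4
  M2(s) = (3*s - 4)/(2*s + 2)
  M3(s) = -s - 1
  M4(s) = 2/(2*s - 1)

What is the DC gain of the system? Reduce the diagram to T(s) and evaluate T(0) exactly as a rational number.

1. add M1, M2 (parallel): (s^2 + 6*s - 9)/(4*s + 4)
2. series reduction of (M1+M2), M3, M4: (-s^2 - 6*s + 9)/(4*s - 2)
Step 2 gives the overall T(s). Then T(0) = 9/(-2) = -9/2.

Final answer: -9/2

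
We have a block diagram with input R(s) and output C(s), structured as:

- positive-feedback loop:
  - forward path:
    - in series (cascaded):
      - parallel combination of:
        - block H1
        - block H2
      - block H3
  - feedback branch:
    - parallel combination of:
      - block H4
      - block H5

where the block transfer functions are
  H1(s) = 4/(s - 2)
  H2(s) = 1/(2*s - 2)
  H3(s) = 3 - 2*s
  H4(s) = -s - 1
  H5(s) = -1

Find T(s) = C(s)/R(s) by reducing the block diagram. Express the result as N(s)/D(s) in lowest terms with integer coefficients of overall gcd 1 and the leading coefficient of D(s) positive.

First reduce the diagram to T(s).

[1] reduce the parallel group H1, H2 = (9*s - 10)/(2*s^2 - 6*s + 4)
[2] series reduction of (H1+H2), H3 = (-18*s^2 + 47*s - 30)/(2*s^2 - 6*s + 4)
[3] reduce the parallel group H4, H5 = -s - 2
[4] close the feedback loop around ((H1+H2)*H3), (H4+H5), which is the overall transfer function T(s) = C(s)/R(s) in lowest terms

Answer: (18*s^2 - 47*s + 30)/(18*s^3 - 13*s^2 - 58*s + 56)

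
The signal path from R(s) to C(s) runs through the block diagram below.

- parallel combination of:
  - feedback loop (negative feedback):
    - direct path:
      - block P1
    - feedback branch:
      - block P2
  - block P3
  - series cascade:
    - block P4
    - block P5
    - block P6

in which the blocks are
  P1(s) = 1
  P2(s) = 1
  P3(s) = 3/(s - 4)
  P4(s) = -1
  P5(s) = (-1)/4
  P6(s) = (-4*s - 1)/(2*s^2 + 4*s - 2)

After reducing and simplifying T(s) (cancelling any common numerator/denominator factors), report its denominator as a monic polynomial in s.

Step 1 - close the feedback loop around P1, P2 -> 1/2
Step 2 - combine P4, P5, P6 in series -> (-4*s - 1)/(8*s^2 + 16*s - 8)
Step 3 - parallel reduction of [P1/(1+P1*P2)], P3, (P4*P5*P6) -> (4*s^3 + 12*s^2 + 27*s - 4)/(8*s^3 - 16*s^2 - 72*s + 32)
T(s) is the step-3 result (common factors already cancelled). Leading coefficient of the denominator: 8. Divide through by 8 for the monic polynomial.

Therefore the answer is s^3 - 2*s^2 - 9*s + 4.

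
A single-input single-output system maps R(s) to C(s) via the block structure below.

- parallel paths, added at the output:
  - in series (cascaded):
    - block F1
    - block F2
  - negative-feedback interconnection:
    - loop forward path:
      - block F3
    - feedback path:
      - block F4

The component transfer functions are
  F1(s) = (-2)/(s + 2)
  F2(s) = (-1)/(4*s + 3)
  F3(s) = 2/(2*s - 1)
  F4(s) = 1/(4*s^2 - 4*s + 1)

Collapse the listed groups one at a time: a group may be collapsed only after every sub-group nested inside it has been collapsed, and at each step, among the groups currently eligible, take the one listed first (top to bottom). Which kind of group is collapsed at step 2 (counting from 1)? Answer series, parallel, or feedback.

Reducing step by step:

(1) series reduction of F1, F2
(2) close the feedback loop around F3, F4
(3) add (F1*F2), [F3/(1+F3*F4)] (parallel)
Step 2 collapses a feedback group.

Answer: feedback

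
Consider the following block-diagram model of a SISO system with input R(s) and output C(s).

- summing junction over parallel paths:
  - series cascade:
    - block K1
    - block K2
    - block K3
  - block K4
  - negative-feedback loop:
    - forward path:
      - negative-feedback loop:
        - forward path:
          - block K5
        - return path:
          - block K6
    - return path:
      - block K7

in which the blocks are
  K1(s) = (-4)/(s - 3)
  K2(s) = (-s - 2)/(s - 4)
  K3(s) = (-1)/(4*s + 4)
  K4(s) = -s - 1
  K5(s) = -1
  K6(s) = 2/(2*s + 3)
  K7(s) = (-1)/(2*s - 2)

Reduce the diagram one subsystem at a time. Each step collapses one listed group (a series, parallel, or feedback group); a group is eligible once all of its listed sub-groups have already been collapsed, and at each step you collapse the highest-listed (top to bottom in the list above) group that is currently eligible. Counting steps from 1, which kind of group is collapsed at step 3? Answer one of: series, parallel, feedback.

Answer: feedback

Working:
Step 1: multiply K1, K2, K3 (series)
Step 2: close the feedback loop around K5, K6
Step 3: apply the feedback formula to [K5/(1+K5*K6)], K7
Step 4: combine (K1*K2*K3), K4, [[K5/(1+K5*K6)]/(1+[K5/(1+K5*K6)]*K7)] in parallel
Step 3 collapses a feedback group.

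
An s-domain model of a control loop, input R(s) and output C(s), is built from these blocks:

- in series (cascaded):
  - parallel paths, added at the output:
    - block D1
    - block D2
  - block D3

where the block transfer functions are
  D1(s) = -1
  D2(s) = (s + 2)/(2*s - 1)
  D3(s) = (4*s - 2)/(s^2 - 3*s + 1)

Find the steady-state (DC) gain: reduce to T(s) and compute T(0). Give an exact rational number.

Step 1 - add D1, D2 (parallel), giving (3 - s)/(2*s - 1)
Step 2 - series reduction of (D1+D2), D3, giving (6 - 2*s)/(s^2 - 3*s + 1)
Step 2 gives the overall T(s). Then T(0) = 6/1 = 6.

Final answer: 6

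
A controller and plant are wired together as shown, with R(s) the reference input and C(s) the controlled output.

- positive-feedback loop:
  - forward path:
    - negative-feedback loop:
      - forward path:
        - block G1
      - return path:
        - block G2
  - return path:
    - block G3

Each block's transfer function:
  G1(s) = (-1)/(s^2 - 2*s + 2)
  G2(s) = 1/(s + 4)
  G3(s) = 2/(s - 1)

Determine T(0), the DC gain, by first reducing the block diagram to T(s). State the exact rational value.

Reducing step by step:

(1) reduce the feedback loop with forward G1 and return G2 = (-s - 4)/(s^3 + 2*s^2 - 6*s + 7)
(2) reduce the feedback loop with forward [G1/(1+G1*G2)] and return G3 = (-s^2 - 3*s + 4)/(s^4 + s^3 - 8*s^2 + 15*s + 1)
Evaluating the step-2 result (the overall T(s)) at s = 0 gives T(0) = 4/1 = 4.

Answer: 4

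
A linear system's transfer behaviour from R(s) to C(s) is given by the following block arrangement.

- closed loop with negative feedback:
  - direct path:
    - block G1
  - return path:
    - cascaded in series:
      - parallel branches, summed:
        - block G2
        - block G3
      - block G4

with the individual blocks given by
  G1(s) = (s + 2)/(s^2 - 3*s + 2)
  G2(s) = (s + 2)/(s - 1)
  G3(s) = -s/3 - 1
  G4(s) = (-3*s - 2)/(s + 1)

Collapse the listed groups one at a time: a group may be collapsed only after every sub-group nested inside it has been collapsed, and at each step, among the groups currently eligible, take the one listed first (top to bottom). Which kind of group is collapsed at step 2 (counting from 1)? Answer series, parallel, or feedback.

Reducing step by step:

1. combine G2, G3 in parallel
2. multiply (G2+G3), G4 (series)
3. apply the feedback formula to G1, ((G2+G3)*G4)
The group at step 2 is a series group.

Answer: series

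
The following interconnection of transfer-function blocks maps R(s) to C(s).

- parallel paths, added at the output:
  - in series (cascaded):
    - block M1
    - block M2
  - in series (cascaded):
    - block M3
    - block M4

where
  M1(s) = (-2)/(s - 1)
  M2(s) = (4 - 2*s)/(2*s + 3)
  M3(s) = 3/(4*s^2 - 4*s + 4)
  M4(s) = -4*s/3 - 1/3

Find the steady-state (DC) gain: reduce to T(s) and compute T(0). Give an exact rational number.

Step 1. combine M1, M2 in series = (4*s - 8)/(2*s^2 + s - 3)
Step 2. multiply M3, M4 (series) = (-4*s - 1)/(4*s^2 - 4*s + 4)
Step 3. reduce the parallel group (M1*M2), (M3*M4) = (8*s^3 - 54*s^2 + 59*s - 29)/(8*s^4 - 4*s^3 - 8*s^2 + 16*s - 12)
Evaluating the step-3 result (the overall T(s)) at s = 0 gives T(0) = -29/(-12) = 29/12.

Hence the answer: 29/12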